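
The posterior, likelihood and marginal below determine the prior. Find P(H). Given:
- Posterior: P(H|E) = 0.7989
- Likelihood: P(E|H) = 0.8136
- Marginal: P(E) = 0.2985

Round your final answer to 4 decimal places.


From Bayes' theorem: P(H|E) = P(E|H) × P(H) / P(E)

Rearranging for P(H):
P(H) = P(H|E) × P(E) / P(E|H)
     = 0.7989 × 0.2985 / 0.8136
     = 0.23847165 / 0.8136
     = 0.2931


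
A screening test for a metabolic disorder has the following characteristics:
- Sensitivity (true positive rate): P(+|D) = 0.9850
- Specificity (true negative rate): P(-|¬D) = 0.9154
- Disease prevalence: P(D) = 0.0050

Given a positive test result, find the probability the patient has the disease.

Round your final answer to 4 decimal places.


Let D = has disease, + = positive test

Given:
- P(D) = 0.0050 (prevalence)
- P(+|D) = 0.9850 (sensitivity)
- P(-|¬D) = 0.9154 (specificity)
- P(+|¬D) = 0.0846 (false positive rate = 1 - specificity)

Step 1: Find P(+)
P(+) = P(+|D)P(D) + P(+|¬D)P(¬D)
     = 0.9850 × 0.0050 + 0.0846 × 0.9950
     = 0.00492500 + 0.08417700
     = 0.08910200

Step 2: Apply Bayes' theorem for P(D|+)
P(D|+) = P(+|D)P(D) / P(+)
       = 0.00492500 / 0.08910200
       = 0.0553


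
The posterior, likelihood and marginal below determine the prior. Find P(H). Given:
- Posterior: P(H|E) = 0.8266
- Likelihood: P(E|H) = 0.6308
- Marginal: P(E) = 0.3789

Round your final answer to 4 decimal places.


From Bayes' theorem: P(H|E) = P(E|H) × P(H) / P(E)

Rearranging for P(H):
P(H) = P(H|E) × P(E) / P(E|H)
     = 0.8266 × 0.3789 / 0.6308
     = 0.31319874 / 0.6308
     = 0.4965


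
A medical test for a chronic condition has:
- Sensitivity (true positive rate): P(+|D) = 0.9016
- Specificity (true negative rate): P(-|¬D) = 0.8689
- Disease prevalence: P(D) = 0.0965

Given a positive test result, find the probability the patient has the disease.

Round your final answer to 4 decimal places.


Let D = has disease, + = positive test

Given:
- P(D) = 0.0965 (prevalence)
- P(+|D) = 0.9016 (sensitivity)
- P(-|¬D) = 0.8689 (specificity)
- P(+|¬D) = 0.1311 (false positive rate = 1 - specificity)

Step 1: Find P(+)
P(+) = P(+|D)P(D) + P(+|¬D)P(¬D)
     = 0.9016 × 0.0965 + 0.1311 × 0.9035
     = 0.08700440 + 0.11844885
     = 0.20545325

Step 2: Apply Bayes' theorem for P(D|+)
P(D|+) = P(+|D)P(D) / P(+)
       = 0.08700440 / 0.20545325
       = 0.4235


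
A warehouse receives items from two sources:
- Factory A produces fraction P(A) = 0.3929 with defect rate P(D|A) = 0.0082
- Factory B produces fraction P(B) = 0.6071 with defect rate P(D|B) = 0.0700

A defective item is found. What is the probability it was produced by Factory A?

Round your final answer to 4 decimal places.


Let A = from Factory A, D = defective

Given:
- P(A) = 0.3929, P(B) = 0.6071
- P(D|A) = 0.0082, P(D|B) = 0.0700

Step 1: Find P(D)
P(D) = P(D|A)P(A) + P(D|B)P(B)
     = 0.0082 × 0.3929 + 0.0700 × 0.6071
     = 0.00322178 + 0.04249700
     = 0.04571878

Step 2: Apply Bayes' theorem
P(A|D) = P(D|A)P(A) / P(D)
       = 0.00322178 / 0.04571878
       = 0.0705


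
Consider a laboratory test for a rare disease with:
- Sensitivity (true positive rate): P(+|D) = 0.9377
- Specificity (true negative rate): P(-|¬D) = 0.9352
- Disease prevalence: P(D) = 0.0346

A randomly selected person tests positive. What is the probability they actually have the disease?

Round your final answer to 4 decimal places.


Let D = has disease, + = positive test

Given:
- P(D) = 0.0346 (prevalence)
- P(+|D) = 0.9377 (sensitivity)
- P(-|¬D) = 0.9352 (specificity)
- P(+|¬D) = 0.0648 (false positive rate = 1 - specificity)

Step 1: Find P(+)
P(+) = P(+|D)P(D) + P(+|¬D)P(¬D)
     = 0.9377 × 0.0346 + 0.0648 × 0.9654
     = 0.03244442 + 0.06255792
     = 0.09500234

Step 2: Apply Bayes' theorem for P(D|+)
P(D|+) = P(+|D)P(D) / P(+)
       = 0.03244442 / 0.09500234
       = 0.3415


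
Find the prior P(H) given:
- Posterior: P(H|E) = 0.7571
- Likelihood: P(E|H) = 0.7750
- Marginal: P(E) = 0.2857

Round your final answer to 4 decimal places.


From Bayes' theorem: P(H|E) = P(E|H) × P(H) / P(E)

Rearranging for P(H):
P(H) = P(H|E) × P(E) / P(E|H)
     = 0.7571 × 0.2857 / 0.7750
     = 0.21630347 / 0.7750
     = 0.2791


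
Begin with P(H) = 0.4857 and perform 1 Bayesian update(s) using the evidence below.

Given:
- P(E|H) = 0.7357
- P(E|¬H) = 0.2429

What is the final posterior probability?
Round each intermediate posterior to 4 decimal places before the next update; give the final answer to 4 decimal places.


Sequential Bayesian updating:

Initial prior: P(H) = 0.4857

Update 1:
  P(E) = 0.7357 × 0.4857 + 0.2429 × 0.5143 = 0.35732949 + 0.12492347 = 0.48225296
  P(H|E) = 0.35732949 / 0.48225296 = 0.7410

Final posterior: 0.7410


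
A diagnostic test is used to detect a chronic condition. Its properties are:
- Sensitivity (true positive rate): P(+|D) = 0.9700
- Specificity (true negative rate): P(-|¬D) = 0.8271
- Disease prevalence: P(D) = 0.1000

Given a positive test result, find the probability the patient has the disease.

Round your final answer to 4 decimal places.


Let D = has disease, + = positive test

Given:
- P(D) = 0.1000 (prevalence)
- P(+|D) = 0.9700 (sensitivity)
- P(-|¬D) = 0.8271 (specificity)
- P(+|¬D) = 0.1729 (false positive rate = 1 - specificity)

Step 1: Find P(+)
P(+) = P(+|D)P(D) + P(+|¬D)P(¬D)
     = 0.9700 × 0.1000 + 0.1729 × 0.9000
     = 0.09700000 + 0.15561000
     = 0.25261000

Step 2: Apply Bayes' theorem for P(D|+)
P(D|+) = P(+|D)P(D) / P(+)
       = 0.09700000 / 0.25261000
       = 0.3840


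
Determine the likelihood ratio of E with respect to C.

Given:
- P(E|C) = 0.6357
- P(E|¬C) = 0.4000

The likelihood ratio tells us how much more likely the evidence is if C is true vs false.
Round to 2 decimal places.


Likelihood Ratio (LR) = P(E|C) / P(E|¬C)

LR = 0.6357 / 0.4000
   = 1.59

The evidence is 1.59 times more likely if C is true than if C is false.
LR > 1, so observing E raises the odds in favor of C.


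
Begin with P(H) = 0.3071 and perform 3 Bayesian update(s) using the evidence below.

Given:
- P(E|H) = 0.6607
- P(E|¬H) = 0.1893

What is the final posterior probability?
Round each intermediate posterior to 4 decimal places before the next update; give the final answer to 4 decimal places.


Sequential Bayesian updating:

Initial prior: P(H) = 0.3071

Update 1:
  P(E) = 0.6607 × 0.3071 + 0.1893 × 0.6929 = 0.20290097 + 0.13116597 = 0.33406694
  P(H|E) = 0.20290097 / 0.33406694 = 0.6074

Update 2:
  P(E) = 0.6607 × 0.6074 + 0.1893 × 0.3926 = 0.40130918 + 0.07431918 = 0.47562836
  P(H|E) = 0.40130918 / 0.47562836 = 0.8437

Update 3:
  P(E) = 0.6607 × 0.8437 + 0.1893 × 0.1563 = 0.55743259 + 0.02958759 = 0.58702018
  P(H|E) = 0.55743259 / 0.58702018 = 0.9496

Final posterior: 0.9496


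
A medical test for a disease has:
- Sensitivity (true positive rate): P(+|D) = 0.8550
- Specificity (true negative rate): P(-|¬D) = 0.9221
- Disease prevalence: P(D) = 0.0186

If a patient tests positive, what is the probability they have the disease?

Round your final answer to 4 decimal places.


Let D = has disease, + = positive test

Given:
- P(D) = 0.0186 (prevalence)
- P(+|D) = 0.8550 (sensitivity)
- P(-|¬D) = 0.9221 (specificity)
- P(+|¬D) = 0.0779 (false positive rate = 1 - specificity)

Step 1: Find P(+)
P(+) = P(+|D)P(D) + P(+|¬D)P(¬D)
     = 0.8550 × 0.0186 + 0.0779 × 0.9814
     = 0.01590300 + 0.07645106
     = 0.09235406

Step 2: Apply Bayes' theorem for P(D|+)
P(D|+) = P(+|D)P(D) / P(+)
       = 0.01590300 / 0.09235406
       = 0.1722


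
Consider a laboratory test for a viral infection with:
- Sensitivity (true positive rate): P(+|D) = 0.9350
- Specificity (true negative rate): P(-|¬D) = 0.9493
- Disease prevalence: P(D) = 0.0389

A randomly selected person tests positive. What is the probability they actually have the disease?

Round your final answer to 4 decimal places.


Let D = has disease, + = positive test

Given:
- P(D) = 0.0389 (prevalence)
- P(+|D) = 0.9350 (sensitivity)
- P(-|¬D) = 0.9493 (specificity)
- P(+|¬D) = 0.0507 (false positive rate = 1 - specificity)

Step 1: Find P(+)
P(+) = P(+|D)P(D) + P(+|¬D)P(¬D)
     = 0.9350 × 0.0389 + 0.0507 × 0.9611
     = 0.03637150 + 0.04872777
     = 0.08509927

Step 2: Apply Bayes' theorem for P(D|+)
P(D|+) = P(+|D)P(D) / P(+)
       = 0.03637150 / 0.08509927
       = 0.4274


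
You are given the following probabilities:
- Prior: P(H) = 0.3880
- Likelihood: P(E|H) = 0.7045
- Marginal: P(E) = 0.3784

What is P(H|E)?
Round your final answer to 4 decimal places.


Using Bayes' theorem:

P(H|E) = P(E|H) × P(H) / P(E)
       = 0.7045 × 0.3880 / 0.3784
       = 0.27334600 / 0.3784
       = 0.7224

The evidence strengthens our belief in H.
Prior: 0.3880 → Posterior: 0.7224


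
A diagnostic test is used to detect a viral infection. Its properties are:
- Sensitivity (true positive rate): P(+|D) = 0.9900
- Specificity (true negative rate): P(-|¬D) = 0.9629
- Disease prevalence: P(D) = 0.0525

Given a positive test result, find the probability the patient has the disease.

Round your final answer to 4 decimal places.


Let D = has disease, + = positive test

Given:
- P(D) = 0.0525 (prevalence)
- P(+|D) = 0.9900 (sensitivity)
- P(-|¬D) = 0.9629 (specificity)
- P(+|¬D) = 0.0371 (false positive rate = 1 - specificity)

Step 1: Find P(+)
P(+) = P(+|D)P(D) + P(+|¬D)P(¬D)
     = 0.9900 × 0.0525 + 0.0371 × 0.9475
     = 0.05197500 + 0.03515225
     = 0.08712725

Step 2: Apply Bayes' theorem for P(D|+)
P(D|+) = P(+|D)P(D) / P(+)
       = 0.05197500 / 0.08712725
       = 0.5965


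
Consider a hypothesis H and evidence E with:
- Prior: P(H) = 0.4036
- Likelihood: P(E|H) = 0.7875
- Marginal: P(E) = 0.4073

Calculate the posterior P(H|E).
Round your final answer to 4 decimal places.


Using Bayes' theorem:

P(H|E) = P(E|H) × P(H) / P(E)
       = 0.7875 × 0.4036 / 0.4073
       = 0.31783500 / 0.4073
       = 0.7803

The evidence strengthens our belief in H.
Prior: 0.4036 → Posterior: 0.7803


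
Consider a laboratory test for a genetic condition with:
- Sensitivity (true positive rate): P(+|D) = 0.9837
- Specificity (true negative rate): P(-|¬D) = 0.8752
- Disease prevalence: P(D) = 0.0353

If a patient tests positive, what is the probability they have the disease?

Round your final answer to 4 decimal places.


Let D = has disease, + = positive test

Given:
- P(D) = 0.0353 (prevalence)
- P(+|D) = 0.9837 (sensitivity)
- P(-|¬D) = 0.8752 (specificity)
- P(+|¬D) = 0.1248 (false positive rate = 1 - specificity)

Step 1: Find P(+)
P(+) = P(+|D)P(D) + P(+|¬D)P(¬D)
     = 0.9837 × 0.0353 + 0.1248 × 0.9647
     = 0.03472461 + 0.12039456
     = 0.15511917

Step 2: Apply Bayes' theorem for P(D|+)
P(D|+) = P(+|D)P(D) / P(+)
       = 0.03472461 / 0.15511917
       = 0.2239


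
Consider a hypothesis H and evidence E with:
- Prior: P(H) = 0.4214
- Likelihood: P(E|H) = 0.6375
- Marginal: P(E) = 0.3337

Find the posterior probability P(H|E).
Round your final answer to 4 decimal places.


Using Bayes' theorem:

P(H|E) = P(E|H) × P(H) / P(E)
       = 0.6375 × 0.4214 / 0.3337
       = 0.26864250 / 0.3337
       = 0.8050

The evidence strengthens our belief in H.
Prior: 0.4214 → Posterior: 0.8050


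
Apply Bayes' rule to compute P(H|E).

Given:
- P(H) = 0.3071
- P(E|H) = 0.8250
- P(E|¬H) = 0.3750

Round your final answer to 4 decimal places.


Bayes' theorem: P(H|E) = P(E|H) × P(H) / P(E)

Step 1: Calculate P(E) using law of total probability
P(E) = P(E|H)P(H) + P(E|¬H)P(¬H)
     = 0.8250 × 0.3071 + 0.3750 × 0.6929
     = 0.25335750 + 0.25983750
     = 0.51319500

Step 2: Apply Bayes' theorem
P(H|E) = P(E|H) × P(H) / P(E)
       = 0.25335750 / 0.51319500
       = 0.4937


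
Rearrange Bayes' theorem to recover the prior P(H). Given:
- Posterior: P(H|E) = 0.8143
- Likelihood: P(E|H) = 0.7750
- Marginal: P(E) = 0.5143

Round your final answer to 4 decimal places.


From Bayes' theorem: P(H|E) = P(E|H) × P(H) / P(E)

Rearranging for P(H):
P(H) = P(H|E) × P(E) / P(E|H)
     = 0.8143 × 0.5143 / 0.7750
     = 0.41879449 / 0.7750
     = 0.5404


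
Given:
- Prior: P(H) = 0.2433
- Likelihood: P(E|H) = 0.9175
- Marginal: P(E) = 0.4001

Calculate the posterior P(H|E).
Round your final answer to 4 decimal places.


Using Bayes' theorem:

P(H|E) = P(E|H) × P(H) / P(E)
       = 0.9175 × 0.2433 / 0.4001
       = 0.22322775 / 0.4001
       = 0.5579

The evidence strengthens our belief in H.
Prior: 0.2433 → Posterior: 0.5579


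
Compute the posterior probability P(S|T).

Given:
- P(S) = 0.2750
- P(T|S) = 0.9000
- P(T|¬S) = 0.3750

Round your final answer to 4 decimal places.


Bayes' theorem: P(S|T) = P(T|S) × P(S) / P(T)

Step 1: Calculate P(T) using law of total probability
P(T) = P(T|S)P(S) + P(T|¬S)P(¬S)
     = 0.9000 × 0.2750 + 0.3750 × 0.7250
     = 0.24750000 + 0.27187500
     = 0.51937500

Step 2: Apply Bayes' theorem
P(S|T) = P(T|S) × P(S) / P(T)
       = 0.24750000 / 0.51937500
       = 0.4765


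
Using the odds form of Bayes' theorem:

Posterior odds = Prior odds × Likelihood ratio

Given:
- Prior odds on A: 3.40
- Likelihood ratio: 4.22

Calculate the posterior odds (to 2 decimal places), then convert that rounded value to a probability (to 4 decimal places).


Step 1: Calculate posterior odds
Posterior odds = Prior odds × LR
               = 3.40 × 4.22
               = 14.35

Step 2: Convert to probability
P(A|E) = Posterior odds / (1 + Posterior odds)
       = 14.35 / (1 + 14.35)
       = 14.35 / 15.35
       = 0.9349

The evidence increased P(A) from 0.7727 to 0.9349.


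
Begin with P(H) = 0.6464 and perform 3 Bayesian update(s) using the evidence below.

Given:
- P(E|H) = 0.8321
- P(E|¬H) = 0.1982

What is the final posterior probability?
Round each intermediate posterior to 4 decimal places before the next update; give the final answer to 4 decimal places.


Sequential Bayesian updating:

Initial prior: P(H) = 0.6464

Update 1:
  P(E) = 0.8321 × 0.6464 + 0.1982 × 0.3536 = 0.53786944 + 0.07008352 = 0.60795296
  P(H|E) = 0.53786944 / 0.60795296 = 0.8847

Update 2:
  P(E) = 0.8321 × 0.8847 + 0.1982 × 0.1153 = 0.73615887 + 0.02285246 = 0.75901133
  P(H|E) = 0.73615887 / 0.75901133 = 0.9699

Update 3:
  P(E) = 0.8321 × 0.9699 + 0.1982 × 0.0301 = 0.80705379 + 0.00596582 = 0.81301961
  P(H|E) = 0.80705379 / 0.81301961 = 0.9927

Final posterior: 0.9927


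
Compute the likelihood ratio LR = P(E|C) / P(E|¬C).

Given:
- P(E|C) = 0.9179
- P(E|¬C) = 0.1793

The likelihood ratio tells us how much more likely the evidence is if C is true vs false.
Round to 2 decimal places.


Likelihood Ratio (LR) = P(E|C) / P(E|¬C)

LR = 0.9179 / 0.1793
   = 5.12

The evidence is 5.12 times more likely if C is true than if C is false.
Since LR > 1, the evidence supports C over ¬C.


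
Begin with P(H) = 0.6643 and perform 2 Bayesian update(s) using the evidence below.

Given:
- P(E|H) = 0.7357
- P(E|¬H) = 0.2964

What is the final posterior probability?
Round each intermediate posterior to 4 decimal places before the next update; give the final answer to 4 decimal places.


Sequential Bayesian updating:

Initial prior: P(H) = 0.6643

Update 1:
  P(E) = 0.7357 × 0.6643 + 0.2964 × 0.3357 = 0.48872551 + 0.09950148 = 0.58822699
  P(H|E) = 0.48872551 / 0.58822699 = 0.8308

Update 2:
  P(E) = 0.7357 × 0.8308 + 0.2964 × 0.1692 = 0.61121956 + 0.05015088 = 0.66137044
  P(H|E) = 0.61121956 / 0.66137044 = 0.9242

Final posterior: 0.9242


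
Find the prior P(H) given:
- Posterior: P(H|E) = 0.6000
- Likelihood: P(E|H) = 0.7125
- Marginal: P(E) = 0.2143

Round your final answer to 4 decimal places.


From Bayes' theorem: P(H|E) = P(E|H) × P(H) / P(E)

Rearranging for P(H):
P(H) = P(H|E) × P(E) / P(E|H)
     = 0.6000 × 0.2143 / 0.7125
     = 0.12858000 / 0.7125
     = 0.1805


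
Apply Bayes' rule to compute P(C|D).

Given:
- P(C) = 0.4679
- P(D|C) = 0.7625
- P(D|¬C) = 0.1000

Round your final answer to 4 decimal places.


Bayes' theorem: P(C|D) = P(D|C) × P(C) / P(D)

Step 1: Calculate P(D) using law of total probability
P(D) = P(D|C)P(C) + P(D|¬C)P(¬C)
     = 0.7625 × 0.4679 + 0.1000 × 0.5321
     = 0.35677375 + 0.05321000
     = 0.40998375

Step 2: Apply Bayes' theorem
P(C|D) = P(D|C) × P(C) / P(D)
       = 0.35677375 / 0.40998375
       = 0.8702


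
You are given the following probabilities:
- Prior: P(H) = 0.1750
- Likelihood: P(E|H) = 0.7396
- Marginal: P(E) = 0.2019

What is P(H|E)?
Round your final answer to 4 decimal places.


Using Bayes' theorem:

P(H|E) = P(E|H) × P(H) / P(E)
       = 0.7396 × 0.1750 / 0.2019
       = 0.12943000 / 0.2019
       = 0.6411

The evidence strengthens our belief in H.
Prior: 0.1750 → Posterior: 0.6411


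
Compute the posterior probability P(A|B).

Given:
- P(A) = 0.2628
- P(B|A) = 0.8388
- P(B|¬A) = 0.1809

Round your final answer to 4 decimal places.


Bayes' theorem: P(A|B) = P(B|A) × P(A) / P(B)

Step 1: Calculate P(B) using law of total probability
P(B) = P(B|A)P(A) + P(B|¬A)P(¬A)
     = 0.8388 × 0.2628 + 0.1809 × 0.7372
     = 0.22043664 + 0.13335948
     = 0.35379612

Step 2: Apply Bayes' theorem
P(A|B) = P(B|A) × P(A) / P(B)
       = 0.22043664 / 0.35379612
       = 0.6231


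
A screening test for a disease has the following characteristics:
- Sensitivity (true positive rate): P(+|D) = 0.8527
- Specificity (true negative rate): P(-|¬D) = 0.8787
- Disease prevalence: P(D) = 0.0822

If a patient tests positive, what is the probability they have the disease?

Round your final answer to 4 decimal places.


Let D = has disease, + = positive test

Given:
- P(D) = 0.0822 (prevalence)
- P(+|D) = 0.8527 (sensitivity)
- P(-|¬D) = 0.8787 (specificity)
- P(+|¬D) = 0.1213 (false positive rate = 1 - specificity)

Step 1: Find P(+)
P(+) = P(+|D)P(D) + P(+|¬D)P(¬D)
     = 0.8527 × 0.0822 + 0.1213 × 0.9178
     = 0.07009194 + 0.11132914
     = 0.18142108

Step 2: Apply Bayes' theorem for P(D|+)
P(D|+) = P(+|D)P(D) / P(+)
       = 0.07009194 / 0.18142108
       = 0.3863


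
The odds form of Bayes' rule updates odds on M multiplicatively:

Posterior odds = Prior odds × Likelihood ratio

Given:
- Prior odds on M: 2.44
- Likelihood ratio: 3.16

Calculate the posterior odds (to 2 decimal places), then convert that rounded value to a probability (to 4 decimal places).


Step 1: Calculate posterior odds
Posterior odds = Prior odds × LR
               = 2.44 × 3.16
               = 7.71

Step 2: Convert to probability
P(M|E) = Posterior odds / (1 + Posterior odds)
       = 7.71 / (1 + 7.71)
       = 7.71 / 8.71
       = 0.8852

The evidence increased P(M) from 0.7093 to 0.8852.


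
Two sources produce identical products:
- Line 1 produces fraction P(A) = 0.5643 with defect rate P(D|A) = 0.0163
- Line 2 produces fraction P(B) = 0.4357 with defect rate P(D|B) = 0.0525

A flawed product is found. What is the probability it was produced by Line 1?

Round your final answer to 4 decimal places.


Let A = from Line 1, D = flawed

Given:
- P(A) = 0.5643, P(B) = 0.4357
- P(D|A) = 0.0163, P(D|B) = 0.0525

Step 1: Find P(D)
P(D) = P(D|A)P(A) + P(D|B)P(B)
     = 0.0163 × 0.5643 + 0.0525 × 0.4357
     = 0.00919809 + 0.02287425
     = 0.03207234

Step 2: Apply Bayes' theorem
P(A|D) = P(D|A)P(A) / P(D)
       = 0.00919809 / 0.03207234
       = 0.2868


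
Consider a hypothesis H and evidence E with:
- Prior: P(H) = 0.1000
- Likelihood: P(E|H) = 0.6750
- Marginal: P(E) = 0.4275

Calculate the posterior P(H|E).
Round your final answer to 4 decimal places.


Using Bayes' theorem:

P(H|E) = P(E|H) × P(H) / P(E)
       = 0.6750 × 0.1000 / 0.4275
       = 0.06750000 / 0.4275
       = 0.1579

The evidence strengthens our belief in H.
Prior: 0.1000 → Posterior: 0.1579


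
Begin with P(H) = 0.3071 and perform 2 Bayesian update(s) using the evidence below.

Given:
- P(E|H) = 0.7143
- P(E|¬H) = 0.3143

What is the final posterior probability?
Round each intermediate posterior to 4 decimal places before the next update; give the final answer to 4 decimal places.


Sequential Bayesian updating:

Initial prior: P(H) = 0.3071

Update 1:
  P(E) = 0.7143 × 0.3071 + 0.3143 × 0.6929 = 0.21936153 + 0.21777847 = 0.43714000
  P(H|E) = 0.21936153 / 0.43714000 = 0.5018

Update 2:
  P(E) = 0.7143 × 0.5018 + 0.3143 × 0.4982 = 0.35843574 + 0.15658426 = 0.51502000
  P(H|E) = 0.35843574 / 0.51502000 = 0.6960

Final posterior: 0.6960


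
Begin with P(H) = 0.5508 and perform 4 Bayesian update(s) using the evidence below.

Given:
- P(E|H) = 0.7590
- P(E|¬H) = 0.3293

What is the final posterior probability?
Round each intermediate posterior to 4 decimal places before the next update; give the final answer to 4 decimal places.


Sequential Bayesian updating:

Initial prior: P(H) = 0.5508

Update 1:
  P(E) = 0.7590 × 0.5508 + 0.3293 × 0.4492 = 0.41805720 + 0.14792156 = 0.56597876
  P(H|E) = 0.41805720 / 0.56597876 = 0.7386

Update 2:
  P(E) = 0.7590 × 0.7386 + 0.3293 × 0.2614 = 0.56059740 + 0.08607902 = 0.64667642
  P(H|E) = 0.56059740 / 0.64667642 = 0.8669

Update 3:
  P(E) = 0.7590 × 0.8669 + 0.3293 × 0.1331 = 0.65797710 + 0.04382983 = 0.70180693
  P(H|E) = 0.65797710 / 0.70180693 = 0.9375

Update 4:
  P(E) = 0.7590 × 0.9375 + 0.3293 × 0.0625 = 0.71156250 + 0.02058125 = 0.73214375
  P(H|E) = 0.71156250 / 0.73214375 = 0.9719

Final posterior: 0.9719


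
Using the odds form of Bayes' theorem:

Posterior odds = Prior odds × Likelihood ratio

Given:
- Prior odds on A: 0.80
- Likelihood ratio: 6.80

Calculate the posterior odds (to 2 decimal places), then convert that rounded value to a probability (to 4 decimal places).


Step 1: Calculate posterior odds
Posterior odds = Prior odds × LR
               = 0.80 × 6.80
               = 5.44

Step 2: Convert to probability
P(A|E) = Posterior odds / (1 + Posterior odds)
       = 5.44 / (1 + 5.44)
       = 5.44 / 6.44
       = 0.8447

The evidence increased P(A) from 0.4444 to 0.8447.


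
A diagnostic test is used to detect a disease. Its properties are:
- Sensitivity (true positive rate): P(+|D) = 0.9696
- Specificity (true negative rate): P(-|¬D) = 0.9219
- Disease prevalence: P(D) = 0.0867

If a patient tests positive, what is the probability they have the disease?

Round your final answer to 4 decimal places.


Let D = has disease, + = positive test

Given:
- P(D) = 0.0867 (prevalence)
- P(+|D) = 0.9696 (sensitivity)
- P(-|¬D) = 0.9219 (specificity)
- P(+|¬D) = 0.0781 (false positive rate = 1 - specificity)

Step 1: Find P(+)
P(+) = P(+|D)P(D) + P(+|¬D)P(¬D)
     = 0.9696 × 0.0867 + 0.0781 × 0.9133
     = 0.08406432 + 0.07132873
     = 0.15539305

Step 2: Apply Bayes' theorem for P(D|+)
P(D|+) = P(+|D)P(D) / P(+)
       = 0.08406432 / 0.15539305
       = 0.5410


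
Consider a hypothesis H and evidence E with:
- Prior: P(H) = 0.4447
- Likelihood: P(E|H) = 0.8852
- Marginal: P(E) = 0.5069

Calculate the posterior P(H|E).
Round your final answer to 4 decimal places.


Using Bayes' theorem:

P(H|E) = P(E|H) × P(H) / P(E)
       = 0.8852 × 0.4447 / 0.5069
       = 0.39364844 / 0.5069
       = 0.7766

The evidence strengthens our belief in H.
Prior: 0.4447 → Posterior: 0.7766


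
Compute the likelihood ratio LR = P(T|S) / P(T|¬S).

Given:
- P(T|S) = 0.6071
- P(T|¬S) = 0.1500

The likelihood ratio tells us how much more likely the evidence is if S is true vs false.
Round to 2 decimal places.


Likelihood Ratio (LR) = P(T|S) / P(T|¬S)

LR = 0.6071 / 0.1500
   = 4.05

The evidence is 4.05 times more likely if S is true than if S is false.
Because LR exceeds 1, T is evidence for S.


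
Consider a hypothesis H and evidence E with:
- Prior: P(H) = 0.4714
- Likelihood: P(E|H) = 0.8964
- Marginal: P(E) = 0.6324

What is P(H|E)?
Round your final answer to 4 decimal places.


Using Bayes' theorem:

P(H|E) = P(E|H) × P(H) / P(E)
       = 0.8964 × 0.4714 / 0.6324
       = 0.42256296 / 0.6324
       = 0.6682

The evidence strengthens our belief in H.
Prior: 0.4714 → Posterior: 0.6682


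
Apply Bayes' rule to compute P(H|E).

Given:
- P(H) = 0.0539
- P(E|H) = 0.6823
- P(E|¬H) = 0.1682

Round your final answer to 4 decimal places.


Bayes' theorem: P(H|E) = P(E|H) × P(H) / P(E)

Step 1: Calculate P(E) using law of total probability
P(E) = P(E|H)P(H) + P(E|¬H)P(¬H)
     = 0.6823 × 0.0539 + 0.1682 × 0.9461
     = 0.03677597 + 0.15913402
     = 0.19590999

Step 2: Apply Bayes' theorem
P(H|E) = P(E|H) × P(H) / P(E)
       = 0.03677597 / 0.19590999
       = 0.1877


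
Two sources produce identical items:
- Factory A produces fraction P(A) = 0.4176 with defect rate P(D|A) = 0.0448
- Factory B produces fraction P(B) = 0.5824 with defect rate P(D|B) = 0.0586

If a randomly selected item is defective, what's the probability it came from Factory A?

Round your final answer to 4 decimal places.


Let A = from Factory A, D = defective

Given:
- P(A) = 0.4176, P(B) = 0.5824
- P(D|A) = 0.0448, P(D|B) = 0.0586

Step 1: Find P(D)
P(D) = P(D|A)P(A) + P(D|B)P(B)
     = 0.0448 × 0.4176 + 0.0586 × 0.5824
     = 0.01870848 + 0.03412864
     = 0.05283712

Step 2: Apply Bayes' theorem
P(A|D) = P(D|A)P(A) / P(D)
       = 0.01870848 / 0.05283712
       = 0.3541


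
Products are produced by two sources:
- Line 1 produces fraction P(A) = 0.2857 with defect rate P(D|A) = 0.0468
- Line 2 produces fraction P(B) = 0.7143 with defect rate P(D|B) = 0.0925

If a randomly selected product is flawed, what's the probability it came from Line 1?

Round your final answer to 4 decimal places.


Let A = from Line 1, D = flawed

Given:
- P(A) = 0.2857, P(B) = 0.7143
- P(D|A) = 0.0468, P(D|B) = 0.0925

Step 1: Find P(D)
P(D) = P(D|A)P(A) + P(D|B)P(B)
     = 0.0468 × 0.2857 + 0.0925 × 0.7143
     = 0.01337076 + 0.06607275
     = 0.07944351

Step 2: Apply Bayes' theorem
P(A|D) = P(D|A)P(A) / P(D)
       = 0.01337076 / 0.07944351
       = 0.1683


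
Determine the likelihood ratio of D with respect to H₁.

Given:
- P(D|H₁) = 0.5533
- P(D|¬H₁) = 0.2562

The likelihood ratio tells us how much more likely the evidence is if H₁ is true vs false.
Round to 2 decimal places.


Likelihood Ratio (LR) = P(D|H₁) / P(D|¬H₁)

LR = 0.5533 / 0.2562
   = 2.16

The evidence is 2.16 times more likely if H₁ is true than if H₁ is false.
Because LR exceeds 1, D is evidence for H₁.


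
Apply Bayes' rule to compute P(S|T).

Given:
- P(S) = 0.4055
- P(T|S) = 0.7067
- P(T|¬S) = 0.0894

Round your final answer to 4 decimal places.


Bayes' theorem: P(S|T) = P(T|S) × P(S) / P(T)

Step 1: Calculate P(T) using law of total probability
P(T) = P(T|S)P(S) + P(T|¬S)P(¬S)
     = 0.7067 × 0.4055 + 0.0894 × 0.5945
     = 0.28656685 + 0.05314830
     = 0.33971515

Step 2: Apply Bayes' theorem
P(S|T) = P(T|S) × P(S) / P(T)
       = 0.28656685 / 0.33971515
       = 0.8436


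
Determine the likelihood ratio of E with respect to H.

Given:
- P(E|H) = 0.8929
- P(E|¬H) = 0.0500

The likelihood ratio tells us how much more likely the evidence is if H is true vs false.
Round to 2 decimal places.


Likelihood Ratio (LR) = P(E|H) / P(E|¬H)

LR = 0.8929 / 0.0500
   = 17.86

The evidence is 17.86 times more likely if H is true than if H is false.
LR > 1, so observing E raises the odds in favor of H.


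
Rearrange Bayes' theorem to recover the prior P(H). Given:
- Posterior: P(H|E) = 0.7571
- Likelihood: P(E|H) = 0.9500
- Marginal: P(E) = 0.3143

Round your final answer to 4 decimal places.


From Bayes' theorem: P(H|E) = P(E|H) × P(H) / P(E)

Rearranging for P(H):
P(H) = P(H|E) × P(E) / P(E|H)
     = 0.7571 × 0.3143 / 0.9500
     = 0.23795653 / 0.9500
     = 0.2505


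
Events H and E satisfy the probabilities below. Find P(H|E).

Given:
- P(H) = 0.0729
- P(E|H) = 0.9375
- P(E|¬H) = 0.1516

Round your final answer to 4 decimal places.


Bayes' theorem: P(H|E) = P(E|H) × P(H) / P(E)

Step 1: Calculate P(E) using law of total probability
P(E) = P(E|H)P(H) + P(E|¬H)P(¬H)
     = 0.9375 × 0.0729 + 0.1516 × 0.9271
     = 0.06834375 + 0.14054836
     = 0.20889211

Step 2: Apply Bayes' theorem
P(H|E) = P(E|H) × P(H) / P(E)
       = 0.06834375 / 0.20889211
       = 0.3272


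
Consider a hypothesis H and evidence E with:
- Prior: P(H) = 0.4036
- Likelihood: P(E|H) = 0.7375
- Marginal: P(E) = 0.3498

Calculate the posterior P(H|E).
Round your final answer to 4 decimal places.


Using Bayes' theorem:

P(H|E) = P(E|H) × P(H) / P(E)
       = 0.7375 × 0.4036 / 0.3498
       = 0.29765500 / 0.3498
       = 0.8509

The evidence strengthens our belief in H.
Prior: 0.4036 → Posterior: 0.8509


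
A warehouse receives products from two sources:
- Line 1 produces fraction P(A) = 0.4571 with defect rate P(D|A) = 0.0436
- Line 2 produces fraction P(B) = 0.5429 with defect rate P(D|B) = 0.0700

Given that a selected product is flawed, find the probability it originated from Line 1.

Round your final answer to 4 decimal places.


Let A = from Line 1, D = flawed

Given:
- P(A) = 0.4571, P(B) = 0.5429
- P(D|A) = 0.0436, P(D|B) = 0.0700

Step 1: Find P(D)
P(D) = P(D|A)P(A) + P(D|B)P(B)
     = 0.0436 × 0.4571 + 0.0700 × 0.5429
     = 0.01992956 + 0.03800300
     = 0.05793256

Step 2: Apply Bayes' theorem
P(A|D) = P(D|A)P(A) / P(D)
       = 0.01992956 / 0.05793256
       = 0.3440


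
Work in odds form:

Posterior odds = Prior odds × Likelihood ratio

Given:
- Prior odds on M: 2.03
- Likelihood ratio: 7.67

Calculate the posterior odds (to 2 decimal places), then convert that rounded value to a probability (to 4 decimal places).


Step 1: Calculate posterior odds
Posterior odds = Prior odds × LR
               = 2.03 × 7.67
               = 15.57

Step 2: Convert to probability
P(M|E) = Posterior odds / (1 + Posterior odds)
       = 15.57 / (1 + 15.57)
       = 15.57 / 16.57
       = 0.9396

The evidence increased P(M) from 0.6700 to 0.9396.


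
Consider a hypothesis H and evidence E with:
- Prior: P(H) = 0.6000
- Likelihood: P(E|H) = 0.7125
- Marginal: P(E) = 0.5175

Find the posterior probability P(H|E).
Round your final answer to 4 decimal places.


Using Bayes' theorem:

P(H|E) = P(E|H) × P(H) / P(E)
       = 0.7125 × 0.6000 / 0.5175
       = 0.42750000 / 0.5175
       = 0.8261

The evidence strengthens our belief in H.
Prior: 0.6000 → Posterior: 0.8261


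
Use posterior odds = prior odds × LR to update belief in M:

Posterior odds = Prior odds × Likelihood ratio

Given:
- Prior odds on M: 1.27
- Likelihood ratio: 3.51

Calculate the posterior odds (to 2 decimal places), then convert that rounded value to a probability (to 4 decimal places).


Step 1: Calculate posterior odds
Posterior odds = Prior odds × LR
               = 1.27 × 3.51
               = 4.46

Step 2: Convert to probability
P(M|E) = Posterior odds / (1 + Posterior odds)
       = 4.46 / (1 + 4.46)
       = 4.46 / 5.46
       = 0.8168

The evidence increased P(M) from 0.5595 to 0.8168.


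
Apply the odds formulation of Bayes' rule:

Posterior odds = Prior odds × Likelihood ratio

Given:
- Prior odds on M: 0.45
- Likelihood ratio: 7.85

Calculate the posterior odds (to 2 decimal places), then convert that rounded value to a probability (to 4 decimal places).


Step 1: Calculate posterior odds
Posterior odds = Prior odds × LR
               = 0.45 × 7.85
               = 3.53

Step 2: Convert to probability
P(M|E) = Posterior odds / (1 + Posterior odds)
       = 3.53 / (1 + 3.53)
       = 3.53 / 4.53
       = 0.7792

The evidence increased P(M) from 0.3103 to 0.7792.


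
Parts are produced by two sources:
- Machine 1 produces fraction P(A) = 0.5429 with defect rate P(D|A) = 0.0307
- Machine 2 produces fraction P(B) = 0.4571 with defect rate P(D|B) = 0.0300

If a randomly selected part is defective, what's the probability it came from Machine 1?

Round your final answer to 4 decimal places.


Let A = from Machine 1, D = defective

Given:
- P(A) = 0.5429, P(B) = 0.4571
- P(D|A) = 0.0307, P(D|B) = 0.0300

Step 1: Find P(D)
P(D) = P(D|A)P(A) + P(D|B)P(B)
     = 0.0307 × 0.5429 + 0.0300 × 0.4571
     = 0.01666703 + 0.01371300
     = 0.03038003

Step 2: Apply Bayes' theorem
P(A|D) = P(D|A)P(A) / P(D)
       = 0.01666703 / 0.03038003
       = 0.5486


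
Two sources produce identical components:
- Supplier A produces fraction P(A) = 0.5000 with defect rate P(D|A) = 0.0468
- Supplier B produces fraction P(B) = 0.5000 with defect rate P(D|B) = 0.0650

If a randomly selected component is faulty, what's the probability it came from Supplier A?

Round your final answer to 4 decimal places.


Let A = from Supplier A, D = faulty

Given:
- P(A) = 0.5000, P(B) = 0.5000
- P(D|A) = 0.0468, P(D|B) = 0.0650

Step 1: Find P(D)
P(D) = P(D|A)P(A) + P(D|B)P(B)
     = 0.0468 × 0.5000 + 0.0650 × 0.5000
     = 0.02340000 + 0.03250000
     = 0.05590000

Step 2: Apply Bayes' theorem
P(A|D) = P(D|A)P(A) / P(D)
       = 0.02340000 / 0.05590000
       = 0.4186


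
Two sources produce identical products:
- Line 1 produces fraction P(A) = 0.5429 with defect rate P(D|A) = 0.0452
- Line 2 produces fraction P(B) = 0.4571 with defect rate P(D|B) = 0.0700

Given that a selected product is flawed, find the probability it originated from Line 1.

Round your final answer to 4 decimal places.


Let A = from Line 1, D = flawed

Given:
- P(A) = 0.5429, P(B) = 0.4571
- P(D|A) = 0.0452, P(D|B) = 0.0700

Step 1: Find P(D)
P(D) = P(D|A)P(A) + P(D|B)P(B)
     = 0.0452 × 0.5429 + 0.0700 × 0.4571
     = 0.02453908 + 0.03199700
     = 0.05653608

Step 2: Apply Bayes' theorem
P(A|D) = P(D|A)P(A) / P(D)
       = 0.02453908 / 0.05653608
       = 0.4340


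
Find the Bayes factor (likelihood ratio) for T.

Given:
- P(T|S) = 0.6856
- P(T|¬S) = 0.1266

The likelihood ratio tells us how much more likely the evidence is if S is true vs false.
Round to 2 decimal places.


Likelihood Ratio (LR) = P(T|S) / P(T|¬S)

LR = 0.6856 / 0.1266
   = 5.42

The evidence is 5.42 times more likely if S is true than if S is false.
Since LR > 1, the evidence supports S over ¬S.


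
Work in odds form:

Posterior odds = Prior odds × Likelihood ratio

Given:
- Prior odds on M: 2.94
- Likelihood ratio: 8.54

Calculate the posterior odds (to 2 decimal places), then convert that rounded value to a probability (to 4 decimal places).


Step 1: Calculate posterior odds
Posterior odds = Prior odds × LR
               = 2.94 × 8.54
               = 25.11

Step 2: Convert to probability
P(M|E) = Posterior odds / (1 + Posterior odds)
       = 25.11 / (1 + 25.11)
       = 25.11 / 26.11
       = 0.9617

The evidence increased P(M) from 0.7462 to 0.9617.


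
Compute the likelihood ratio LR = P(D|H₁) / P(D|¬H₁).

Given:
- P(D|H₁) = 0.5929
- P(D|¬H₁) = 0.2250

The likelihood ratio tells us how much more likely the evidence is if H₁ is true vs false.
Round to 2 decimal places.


Likelihood Ratio (LR) = P(D|H₁) / P(D|¬H₁)

LR = 0.5929 / 0.2250
   = 2.64

The evidence is 2.64 times more likely if H₁ is true than if H₁ is false.
Since LR > 1, the evidence supports H₁ over ¬H₁.


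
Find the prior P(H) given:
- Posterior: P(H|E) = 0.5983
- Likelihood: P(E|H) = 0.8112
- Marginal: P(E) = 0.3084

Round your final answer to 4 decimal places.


From Bayes' theorem: P(H|E) = P(E|H) × P(H) / P(E)

Rearranging for P(H):
P(H) = P(H|E) × P(E) / P(E|H)
     = 0.5983 × 0.3084 / 0.8112
     = 0.18451572 / 0.8112
     = 0.2275


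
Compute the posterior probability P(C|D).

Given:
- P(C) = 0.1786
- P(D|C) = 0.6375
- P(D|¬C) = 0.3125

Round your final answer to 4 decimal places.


Bayes' theorem: P(C|D) = P(D|C) × P(C) / P(D)

Step 1: Calculate P(D) using law of total probability
P(D) = P(D|C)P(C) + P(D|¬C)P(¬C)
     = 0.6375 × 0.1786 + 0.3125 × 0.8214
     = 0.11385750 + 0.25668750
     = 0.37054500

Step 2: Apply Bayes' theorem
P(C|D) = P(D|C) × P(C) / P(D)
       = 0.11385750 / 0.37054500
       = 0.3073


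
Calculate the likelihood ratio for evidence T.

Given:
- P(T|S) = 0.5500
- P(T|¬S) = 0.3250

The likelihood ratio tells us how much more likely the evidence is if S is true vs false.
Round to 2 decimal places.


Likelihood Ratio (LR) = P(T|S) / P(T|¬S)

LR = 0.5500 / 0.3250
   = 1.69

The evidence is 1.69 times more likely if S is true than if S is false.
LR > 1, so observing T raises the odds in favor of S.


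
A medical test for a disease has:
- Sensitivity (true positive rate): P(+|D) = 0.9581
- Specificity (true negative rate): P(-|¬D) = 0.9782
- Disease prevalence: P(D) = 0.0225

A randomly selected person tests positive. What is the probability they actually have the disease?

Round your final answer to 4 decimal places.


Let D = has disease, + = positive test

Given:
- P(D) = 0.0225 (prevalence)
- P(+|D) = 0.9581 (sensitivity)
- P(-|¬D) = 0.9782 (specificity)
- P(+|¬D) = 0.0218 (false positive rate = 1 - specificity)

Step 1: Find P(+)
P(+) = P(+|D)P(D) + P(+|¬D)P(¬D)
     = 0.9581 × 0.0225 + 0.0218 × 0.9775
     = 0.02155725 + 0.02130950
     = 0.04286675

Step 2: Apply Bayes' theorem for P(D|+)
P(D|+) = P(+|D)P(D) / P(+)
       = 0.02155725 / 0.04286675
       = 0.5029


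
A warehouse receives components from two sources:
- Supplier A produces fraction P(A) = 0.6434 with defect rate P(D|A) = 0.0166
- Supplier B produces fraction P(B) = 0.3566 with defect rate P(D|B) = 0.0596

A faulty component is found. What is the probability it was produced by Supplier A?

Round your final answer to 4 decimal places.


Let A = from Supplier A, D = faulty

Given:
- P(A) = 0.6434, P(B) = 0.3566
- P(D|A) = 0.0166, P(D|B) = 0.0596

Step 1: Find P(D)
P(D) = P(D|A)P(A) + P(D|B)P(B)
     = 0.0166 × 0.6434 + 0.0596 × 0.3566
     = 0.01068044 + 0.02125336
     = 0.03193380

Step 2: Apply Bayes' theorem
P(A|D) = P(D|A)P(A) / P(D)
       = 0.01068044 / 0.03193380
       = 0.3345


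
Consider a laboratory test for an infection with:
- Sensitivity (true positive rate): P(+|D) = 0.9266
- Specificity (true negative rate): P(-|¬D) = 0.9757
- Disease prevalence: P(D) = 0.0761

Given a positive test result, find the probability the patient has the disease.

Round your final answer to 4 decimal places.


Let D = has disease, + = positive test

Given:
- P(D) = 0.0761 (prevalence)
- P(+|D) = 0.9266 (sensitivity)
- P(-|¬D) = 0.9757 (specificity)
- P(+|¬D) = 0.0243 (false positive rate = 1 - specificity)

Step 1: Find P(+)
P(+) = P(+|D)P(D) + P(+|¬D)P(¬D)
     = 0.9266 × 0.0761 + 0.0243 × 0.9239
     = 0.07051426 + 0.02245077
     = 0.09296503

Step 2: Apply Bayes' theorem for P(D|+)
P(D|+) = P(+|D)P(D) / P(+)
       = 0.07051426 / 0.09296503
       = 0.7585


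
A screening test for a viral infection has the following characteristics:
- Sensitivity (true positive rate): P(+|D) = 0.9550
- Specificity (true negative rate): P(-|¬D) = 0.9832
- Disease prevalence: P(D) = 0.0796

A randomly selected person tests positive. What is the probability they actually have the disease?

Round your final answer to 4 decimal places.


Let D = has disease, + = positive test

Given:
- P(D) = 0.0796 (prevalence)
- P(+|D) = 0.9550 (sensitivity)
- P(-|¬D) = 0.9832 (specificity)
- P(+|¬D) = 0.0168 (false positive rate = 1 - specificity)

Step 1: Find P(+)
P(+) = P(+|D)P(D) + P(+|¬D)P(¬D)
     = 0.9550 × 0.0796 + 0.0168 × 0.9204
     = 0.07601800 + 0.01546272
     = 0.09148072

Step 2: Apply Bayes' theorem for P(D|+)
P(D|+) = P(+|D)P(D) / P(+)
       = 0.07601800 / 0.09148072
       = 0.8310


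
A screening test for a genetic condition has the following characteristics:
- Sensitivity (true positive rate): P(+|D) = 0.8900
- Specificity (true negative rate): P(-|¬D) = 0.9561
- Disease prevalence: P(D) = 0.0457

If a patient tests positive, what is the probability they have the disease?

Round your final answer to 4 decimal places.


Let D = has disease, + = positive test

Given:
- P(D) = 0.0457 (prevalence)
- P(+|D) = 0.8900 (sensitivity)
- P(-|¬D) = 0.9561 (specificity)
- P(+|¬D) = 0.0439 (false positive rate = 1 - specificity)

Step 1: Find P(+)
P(+) = P(+|D)P(D) + P(+|¬D)P(¬D)
     = 0.8900 × 0.0457 + 0.0439 × 0.9543
     = 0.04067300 + 0.04189377
     = 0.08256677

Step 2: Apply Bayes' theorem for P(D|+)
P(D|+) = P(+|D)P(D) / P(+)
       = 0.04067300 / 0.08256677
       = 0.4926
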